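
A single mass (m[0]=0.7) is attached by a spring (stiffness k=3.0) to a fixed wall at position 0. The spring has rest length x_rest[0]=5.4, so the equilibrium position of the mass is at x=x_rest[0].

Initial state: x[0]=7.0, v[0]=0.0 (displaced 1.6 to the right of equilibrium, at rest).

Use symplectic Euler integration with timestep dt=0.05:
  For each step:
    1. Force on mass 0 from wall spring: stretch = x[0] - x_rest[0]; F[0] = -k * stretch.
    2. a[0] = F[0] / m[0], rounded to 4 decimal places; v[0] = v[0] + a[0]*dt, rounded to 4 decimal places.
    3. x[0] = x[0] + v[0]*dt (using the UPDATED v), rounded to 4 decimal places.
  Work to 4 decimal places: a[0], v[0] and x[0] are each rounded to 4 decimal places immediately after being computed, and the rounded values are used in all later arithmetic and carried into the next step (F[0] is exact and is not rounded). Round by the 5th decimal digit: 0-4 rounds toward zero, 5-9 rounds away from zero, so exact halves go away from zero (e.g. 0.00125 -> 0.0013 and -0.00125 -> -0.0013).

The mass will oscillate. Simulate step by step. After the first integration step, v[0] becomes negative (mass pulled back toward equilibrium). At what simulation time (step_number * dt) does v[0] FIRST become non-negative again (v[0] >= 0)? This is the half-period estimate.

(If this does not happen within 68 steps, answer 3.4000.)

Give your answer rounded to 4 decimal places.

Step 0: x=[7.0000] v=[0.0000]
Step 1: x=[6.9829] v=[-0.3429]
Step 2: x=[6.9488] v=[-0.6821]
Step 3: x=[6.8981] v=[-1.0140]
Step 4: x=[6.8314] v=[-1.3350]
Step 5: x=[6.7493] v=[-1.6417]
Step 6: x=[6.6528] v=[-1.9308]
Step 7: x=[6.5428] v=[-2.1993]
Step 8: x=[6.4206] v=[-2.4442]
Step 9: x=[6.2875] v=[-2.6629]
Step 10: x=[6.1448] v=[-2.8531]
Step 11: x=[5.9942] v=[-3.0127]
Step 12: x=[5.8372] v=[-3.1400]
Step 13: x=[5.6755] v=[-3.2337]
Step 14: x=[5.5109] v=[-3.2927]
Step 15: x=[5.3451] v=[-3.3165]
Step 16: x=[5.1799] v=[-3.3047]
Step 17: x=[5.0170] v=[-3.2575]
Step 18: x=[4.8582] v=[-3.1754]
Step 19: x=[4.7052] v=[-3.0593]
Step 20: x=[4.5597] v=[-2.9104]
Step 21: x=[4.4232] v=[-2.7303]
Step 22: x=[4.2972] v=[-2.5210]
Step 23: x=[4.1830] v=[-2.2847]
Step 24: x=[4.0818] v=[-2.0239]
Step 25: x=[3.9947] v=[-1.7414]
Step 26: x=[3.9227] v=[-1.4403]
Step 27: x=[3.8665] v=[-1.1237]
Step 28: x=[3.8267] v=[-0.7951]
Step 29: x=[3.8038] v=[-0.4580]
Step 30: x=[3.7980] v=[-0.1160]
Step 31: x=[3.8094] v=[0.2273]
First v>=0 after going negative at step 31, time=1.5500

Answer: 1.5500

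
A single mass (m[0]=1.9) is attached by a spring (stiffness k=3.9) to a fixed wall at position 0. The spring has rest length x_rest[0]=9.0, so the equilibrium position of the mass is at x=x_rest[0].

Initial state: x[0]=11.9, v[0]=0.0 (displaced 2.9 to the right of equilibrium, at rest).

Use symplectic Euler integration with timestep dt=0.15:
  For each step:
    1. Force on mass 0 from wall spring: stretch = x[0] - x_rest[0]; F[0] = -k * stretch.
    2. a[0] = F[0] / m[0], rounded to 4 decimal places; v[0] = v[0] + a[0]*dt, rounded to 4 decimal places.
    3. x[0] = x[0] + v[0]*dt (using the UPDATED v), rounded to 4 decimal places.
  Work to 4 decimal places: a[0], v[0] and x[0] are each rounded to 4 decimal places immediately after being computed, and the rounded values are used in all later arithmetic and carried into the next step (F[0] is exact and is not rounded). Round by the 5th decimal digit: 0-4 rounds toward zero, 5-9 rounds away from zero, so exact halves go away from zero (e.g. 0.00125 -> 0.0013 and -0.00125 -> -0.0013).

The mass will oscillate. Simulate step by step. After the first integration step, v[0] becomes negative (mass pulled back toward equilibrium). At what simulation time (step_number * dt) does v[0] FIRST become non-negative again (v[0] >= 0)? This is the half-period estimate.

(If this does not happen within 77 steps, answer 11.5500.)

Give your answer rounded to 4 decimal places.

Step 0: x=[11.9000] v=[0.0000]
Step 1: x=[11.7661] v=[-0.8929]
Step 2: x=[11.5044] v=[-1.7446]
Step 3: x=[11.1270] v=[-2.5157]
Step 4: x=[10.6514] v=[-3.1706]
Step 5: x=[10.0995] v=[-3.6791]
Step 6: x=[9.4969] v=[-4.0176]
Step 7: x=[8.8713] v=[-4.1706]
Step 8: x=[8.2517] v=[-4.1310]
Step 9: x=[7.6666] v=[-3.9006]
Step 10: x=[7.1431] v=[-3.4901]
Step 11: x=[6.7053] v=[-2.9184]
Step 12: x=[6.3735] v=[-2.2119]
Step 13: x=[6.1630] v=[-1.4032]
Step 14: x=[6.0835] v=[-0.5297]
Step 15: x=[6.1387] v=[0.3683]
First v>=0 after going negative at step 15, time=2.2500

Answer: 2.2500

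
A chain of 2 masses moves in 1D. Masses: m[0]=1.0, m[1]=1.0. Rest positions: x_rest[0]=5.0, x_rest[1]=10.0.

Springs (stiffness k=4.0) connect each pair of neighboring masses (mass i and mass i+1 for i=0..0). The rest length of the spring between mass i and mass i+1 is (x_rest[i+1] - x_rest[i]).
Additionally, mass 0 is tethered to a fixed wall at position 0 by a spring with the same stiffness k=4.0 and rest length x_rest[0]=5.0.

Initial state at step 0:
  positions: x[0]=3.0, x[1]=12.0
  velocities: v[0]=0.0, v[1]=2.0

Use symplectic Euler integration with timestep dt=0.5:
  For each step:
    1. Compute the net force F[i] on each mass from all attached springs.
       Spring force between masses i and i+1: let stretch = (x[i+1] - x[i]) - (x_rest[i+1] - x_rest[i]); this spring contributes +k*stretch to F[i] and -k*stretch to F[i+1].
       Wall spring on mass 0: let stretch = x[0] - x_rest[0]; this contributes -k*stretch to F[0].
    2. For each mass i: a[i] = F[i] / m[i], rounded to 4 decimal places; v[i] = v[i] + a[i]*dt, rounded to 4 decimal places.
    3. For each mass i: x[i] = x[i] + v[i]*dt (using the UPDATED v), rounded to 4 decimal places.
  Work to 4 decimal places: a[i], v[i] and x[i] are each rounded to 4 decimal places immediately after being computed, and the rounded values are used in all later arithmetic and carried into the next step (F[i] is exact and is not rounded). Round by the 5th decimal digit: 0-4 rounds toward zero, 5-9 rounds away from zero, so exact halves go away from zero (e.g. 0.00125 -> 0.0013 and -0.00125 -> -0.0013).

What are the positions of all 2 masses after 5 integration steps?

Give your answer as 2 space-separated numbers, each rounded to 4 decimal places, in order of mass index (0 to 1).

Step 0: x=[3.0000 12.0000] v=[0.0000 2.0000]
Step 1: x=[9.0000 9.0000] v=[12.0000 -6.0000]
Step 2: x=[6.0000 11.0000] v=[-6.0000 4.0000]
Step 3: x=[2.0000 13.0000] v=[-8.0000 4.0000]
Step 4: x=[7.0000 9.0000] v=[10.0000 -8.0000]
Step 5: x=[7.0000 8.0000] v=[0.0000 -2.0000]

Answer: 7.0000 8.0000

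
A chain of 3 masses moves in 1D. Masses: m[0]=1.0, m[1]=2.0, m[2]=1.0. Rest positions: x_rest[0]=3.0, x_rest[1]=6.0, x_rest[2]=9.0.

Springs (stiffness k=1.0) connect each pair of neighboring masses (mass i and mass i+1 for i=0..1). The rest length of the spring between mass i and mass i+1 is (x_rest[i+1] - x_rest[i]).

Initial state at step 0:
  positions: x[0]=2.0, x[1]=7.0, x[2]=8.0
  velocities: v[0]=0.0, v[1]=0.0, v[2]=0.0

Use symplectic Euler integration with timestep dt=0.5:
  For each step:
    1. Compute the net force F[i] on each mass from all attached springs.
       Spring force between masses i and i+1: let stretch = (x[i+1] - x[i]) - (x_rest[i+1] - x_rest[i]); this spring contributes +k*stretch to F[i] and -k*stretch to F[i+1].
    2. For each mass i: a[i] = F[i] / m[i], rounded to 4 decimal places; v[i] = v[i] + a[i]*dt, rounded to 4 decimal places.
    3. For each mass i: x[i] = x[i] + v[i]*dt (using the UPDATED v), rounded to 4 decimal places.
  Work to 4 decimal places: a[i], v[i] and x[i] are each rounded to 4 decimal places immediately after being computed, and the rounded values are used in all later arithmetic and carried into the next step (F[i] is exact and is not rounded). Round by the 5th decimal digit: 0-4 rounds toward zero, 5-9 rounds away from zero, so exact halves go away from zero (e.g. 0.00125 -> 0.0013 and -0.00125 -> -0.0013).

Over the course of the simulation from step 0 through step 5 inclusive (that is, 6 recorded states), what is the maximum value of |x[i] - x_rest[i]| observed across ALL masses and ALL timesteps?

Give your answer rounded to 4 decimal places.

Step 0: x=[2.0000 7.0000 8.0000] v=[0.0000 0.0000 0.0000]
Step 1: x=[2.5000 6.5000 8.5000] v=[1.0000 -1.0000 1.0000]
Step 2: x=[3.2500 5.7500 9.2500] v=[1.5000 -1.5000 1.5000]
Step 3: x=[3.8750 5.1250 9.8750] v=[1.2500 -1.2500 1.2500]
Step 4: x=[4.0625 4.9375 10.0625] v=[0.3750 -0.3750 0.3750]
Step 5: x=[3.7188 5.2813 9.7188] v=[-0.6875 0.6875 -0.6875]
Max displacement = 1.0625

Answer: 1.0625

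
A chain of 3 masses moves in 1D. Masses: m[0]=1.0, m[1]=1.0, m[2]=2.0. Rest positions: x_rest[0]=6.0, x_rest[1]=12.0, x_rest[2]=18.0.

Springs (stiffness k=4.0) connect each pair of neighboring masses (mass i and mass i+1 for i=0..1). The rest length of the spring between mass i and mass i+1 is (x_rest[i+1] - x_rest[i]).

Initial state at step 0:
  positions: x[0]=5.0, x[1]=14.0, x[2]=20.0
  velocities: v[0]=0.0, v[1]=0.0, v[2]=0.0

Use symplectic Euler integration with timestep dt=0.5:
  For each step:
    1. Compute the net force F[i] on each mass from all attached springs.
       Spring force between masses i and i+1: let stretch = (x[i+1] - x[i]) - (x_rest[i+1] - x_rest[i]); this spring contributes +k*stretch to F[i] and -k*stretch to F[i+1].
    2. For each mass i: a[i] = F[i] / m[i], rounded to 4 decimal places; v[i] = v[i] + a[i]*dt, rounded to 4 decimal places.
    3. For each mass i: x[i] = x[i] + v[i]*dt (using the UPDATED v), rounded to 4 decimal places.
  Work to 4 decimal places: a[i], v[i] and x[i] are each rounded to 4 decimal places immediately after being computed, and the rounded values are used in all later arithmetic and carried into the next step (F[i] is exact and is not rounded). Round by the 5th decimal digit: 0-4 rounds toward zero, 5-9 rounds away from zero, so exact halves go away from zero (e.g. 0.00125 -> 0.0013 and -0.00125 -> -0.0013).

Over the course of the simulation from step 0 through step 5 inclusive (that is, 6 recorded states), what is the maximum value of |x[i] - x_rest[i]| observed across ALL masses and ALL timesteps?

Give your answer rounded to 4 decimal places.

Step 0: x=[5.0000 14.0000 20.0000] v=[0.0000 0.0000 0.0000]
Step 1: x=[8.0000 11.0000 20.0000] v=[6.0000 -6.0000 0.0000]
Step 2: x=[8.0000 14.0000 18.5000] v=[0.0000 6.0000 -3.0000]
Step 3: x=[8.0000 15.5000 17.7500] v=[0.0000 3.0000 -1.5000]
Step 4: x=[9.5000 11.7500 18.8750] v=[3.0000 -7.5000 2.2500]
Step 5: x=[7.2500 12.8750 19.4375] v=[-4.5000 2.2500 1.1250]
Max displacement = 3.5000

Answer: 3.5000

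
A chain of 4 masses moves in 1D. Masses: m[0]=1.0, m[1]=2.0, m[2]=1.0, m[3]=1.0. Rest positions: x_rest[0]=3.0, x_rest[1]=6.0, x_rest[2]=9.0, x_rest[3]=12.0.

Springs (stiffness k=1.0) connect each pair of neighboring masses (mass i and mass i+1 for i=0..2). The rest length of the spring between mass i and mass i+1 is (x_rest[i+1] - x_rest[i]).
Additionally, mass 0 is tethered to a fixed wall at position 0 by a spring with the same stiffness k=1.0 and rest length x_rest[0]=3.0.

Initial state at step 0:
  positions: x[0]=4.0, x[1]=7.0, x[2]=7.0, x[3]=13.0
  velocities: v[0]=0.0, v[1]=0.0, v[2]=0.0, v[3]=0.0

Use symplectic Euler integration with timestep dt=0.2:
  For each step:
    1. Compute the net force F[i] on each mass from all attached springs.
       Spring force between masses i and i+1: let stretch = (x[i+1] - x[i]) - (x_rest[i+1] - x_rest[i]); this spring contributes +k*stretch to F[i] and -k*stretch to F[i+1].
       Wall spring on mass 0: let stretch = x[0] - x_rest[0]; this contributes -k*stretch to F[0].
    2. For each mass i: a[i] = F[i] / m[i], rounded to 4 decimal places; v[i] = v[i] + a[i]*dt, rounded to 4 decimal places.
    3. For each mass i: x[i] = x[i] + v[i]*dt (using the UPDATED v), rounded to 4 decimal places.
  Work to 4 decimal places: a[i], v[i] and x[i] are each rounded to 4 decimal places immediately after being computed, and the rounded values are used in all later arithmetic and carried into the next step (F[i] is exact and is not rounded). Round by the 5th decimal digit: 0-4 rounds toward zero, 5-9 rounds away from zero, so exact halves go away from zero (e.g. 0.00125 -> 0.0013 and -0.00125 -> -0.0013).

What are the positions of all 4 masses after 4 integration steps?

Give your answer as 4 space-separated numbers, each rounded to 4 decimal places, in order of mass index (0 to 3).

Answer: 3.6133 6.4907 9.0242 12.0048

Derivation:
Step 0: x=[4.0000 7.0000 7.0000 13.0000] v=[0.0000 0.0000 0.0000 0.0000]
Step 1: x=[3.9600 6.9400 7.2400 12.8800] v=[-0.2000 -0.3000 1.2000 -0.6000]
Step 2: x=[3.8808 6.8264 7.6936 12.6544] v=[-0.3960 -0.5680 2.2680 -1.1280]
Step 3: x=[3.7642 6.6712 8.3109 12.3504] v=[-0.5830 -0.7758 3.0867 -1.5202]
Step 4: x=[3.6133 6.4907 9.0242 12.0048] v=[-0.7544 -0.9025 3.5667 -1.7281]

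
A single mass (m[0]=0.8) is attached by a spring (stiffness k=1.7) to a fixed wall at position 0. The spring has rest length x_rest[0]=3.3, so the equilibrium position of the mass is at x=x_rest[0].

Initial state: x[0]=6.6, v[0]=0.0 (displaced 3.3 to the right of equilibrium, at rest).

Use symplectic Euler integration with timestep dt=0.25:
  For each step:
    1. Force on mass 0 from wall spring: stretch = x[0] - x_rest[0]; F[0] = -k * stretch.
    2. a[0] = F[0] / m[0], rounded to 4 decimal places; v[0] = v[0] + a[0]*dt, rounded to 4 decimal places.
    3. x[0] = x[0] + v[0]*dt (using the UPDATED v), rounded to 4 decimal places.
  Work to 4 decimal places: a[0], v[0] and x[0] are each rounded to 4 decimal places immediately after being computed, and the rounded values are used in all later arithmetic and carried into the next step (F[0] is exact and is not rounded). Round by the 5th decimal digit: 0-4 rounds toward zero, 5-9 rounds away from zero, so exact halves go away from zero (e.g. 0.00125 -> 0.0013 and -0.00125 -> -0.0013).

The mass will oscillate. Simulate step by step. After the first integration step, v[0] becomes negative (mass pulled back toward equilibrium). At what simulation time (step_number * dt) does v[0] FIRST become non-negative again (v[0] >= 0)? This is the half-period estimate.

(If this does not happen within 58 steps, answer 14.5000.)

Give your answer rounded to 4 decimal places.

Answer: 2.2500

Derivation:
Step 0: x=[6.6000] v=[0.0000]
Step 1: x=[6.1617] v=[-1.7531]
Step 2: x=[5.3434] v=[-3.2734]
Step 3: x=[4.2537] v=[-4.3590]
Step 4: x=[3.0373] v=[-4.8657]
Step 5: x=[1.8558] v=[-4.7262]
Step 6: x=[0.8661] v=[-3.9590]
Step 7: x=[0.1996] v=[-2.6660]
Step 8: x=[-0.0551] v=[-1.0189]
Step 9: x=[0.1358] v=[0.7635]
First v>=0 after going negative at step 9, time=2.2500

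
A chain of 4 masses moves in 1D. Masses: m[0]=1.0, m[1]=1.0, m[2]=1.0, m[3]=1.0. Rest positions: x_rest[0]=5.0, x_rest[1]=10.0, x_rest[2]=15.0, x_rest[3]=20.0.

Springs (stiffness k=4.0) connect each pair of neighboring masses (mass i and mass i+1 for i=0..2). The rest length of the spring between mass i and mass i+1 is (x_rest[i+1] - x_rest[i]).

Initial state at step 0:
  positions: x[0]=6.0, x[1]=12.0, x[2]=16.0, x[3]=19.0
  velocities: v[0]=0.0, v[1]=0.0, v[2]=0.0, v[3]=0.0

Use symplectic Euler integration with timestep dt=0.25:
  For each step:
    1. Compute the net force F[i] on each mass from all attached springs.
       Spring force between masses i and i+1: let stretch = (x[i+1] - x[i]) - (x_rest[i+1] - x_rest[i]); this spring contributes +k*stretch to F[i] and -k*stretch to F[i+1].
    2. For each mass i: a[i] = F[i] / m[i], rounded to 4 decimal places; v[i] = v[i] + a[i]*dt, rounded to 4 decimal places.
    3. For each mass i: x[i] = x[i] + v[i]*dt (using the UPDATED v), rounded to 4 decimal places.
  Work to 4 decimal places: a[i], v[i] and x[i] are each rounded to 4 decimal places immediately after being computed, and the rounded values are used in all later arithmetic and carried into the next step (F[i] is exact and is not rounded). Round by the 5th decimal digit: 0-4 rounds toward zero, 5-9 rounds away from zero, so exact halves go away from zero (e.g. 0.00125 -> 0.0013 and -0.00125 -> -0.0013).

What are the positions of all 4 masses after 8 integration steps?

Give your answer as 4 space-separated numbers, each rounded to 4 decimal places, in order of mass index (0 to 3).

Answer: 3.9258 11.0879 17.0002 20.9864

Derivation:
Step 0: x=[6.0000 12.0000 16.0000 19.0000] v=[0.0000 0.0000 0.0000 0.0000]
Step 1: x=[6.2500 11.5000 15.7500 19.5000] v=[1.0000 -2.0000 -1.0000 2.0000]
Step 2: x=[6.5625 10.7500 15.3750 20.3125] v=[1.2500 -3.0000 -1.5000 3.2500]
Step 3: x=[6.6719 10.1094 15.0781 21.1406] v=[0.4375 -2.5625 -1.1875 3.3125]
Step 4: x=[6.3907 9.8516 15.0547 21.7031] v=[-1.1250 -1.0313 -0.0937 2.2500]
Step 5: x=[5.7247 10.0293 15.3926 21.8535] v=[-2.6641 0.7109 1.3516 0.6016]
Step 6: x=[4.8848 10.4717 16.0049 21.6387] v=[-3.3595 1.7696 2.4492 -0.8593]
Step 7: x=[4.1917 10.9007 16.6424 21.2654] v=[-2.7726 1.7159 2.5498 -1.4931]
Step 8: x=[3.9258 11.0879 17.0002 20.9864] v=[-1.0636 0.7486 1.4311 -1.1161]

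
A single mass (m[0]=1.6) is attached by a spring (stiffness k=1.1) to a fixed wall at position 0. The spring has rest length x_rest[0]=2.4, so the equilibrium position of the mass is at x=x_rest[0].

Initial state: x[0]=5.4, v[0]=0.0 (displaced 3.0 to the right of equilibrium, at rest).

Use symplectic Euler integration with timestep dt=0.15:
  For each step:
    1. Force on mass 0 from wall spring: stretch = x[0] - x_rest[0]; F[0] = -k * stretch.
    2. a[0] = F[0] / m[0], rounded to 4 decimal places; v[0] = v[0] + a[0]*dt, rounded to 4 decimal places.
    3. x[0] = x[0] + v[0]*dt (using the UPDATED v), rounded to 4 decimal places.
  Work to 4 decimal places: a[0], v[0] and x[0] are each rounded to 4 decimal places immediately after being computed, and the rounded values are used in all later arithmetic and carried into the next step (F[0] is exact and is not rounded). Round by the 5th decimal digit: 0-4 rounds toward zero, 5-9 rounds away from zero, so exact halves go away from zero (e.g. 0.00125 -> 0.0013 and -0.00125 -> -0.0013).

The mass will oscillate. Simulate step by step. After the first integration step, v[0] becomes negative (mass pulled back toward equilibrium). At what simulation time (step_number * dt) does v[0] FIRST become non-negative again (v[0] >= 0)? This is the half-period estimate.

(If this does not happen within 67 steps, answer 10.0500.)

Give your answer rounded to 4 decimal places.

Step 0: x=[5.4000] v=[0.0000]
Step 1: x=[5.3536] v=[-0.3094]
Step 2: x=[5.2615] v=[-0.6140]
Step 3: x=[5.1251] v=[-0.9091]
Step 4: x=[4.9466] v=[-1.1901]
Step 5: x=[4.7287] v=[-1.4527]
Step 6: x=[4.4748] v=[-1.6929]
Step 7: x=[4.1888] v=[-1.9069]
Step 8: x=[3.8751] v=[-2.0914]
Step 9: x=[3.5386] v=[-2.2435]
Step 10: x=[3.1845] v=[-2.3609]
Step 11: x=[2.8182] v=[-2.4418]
Step 12: x=[2.4455] v=[-2.4849]
Step 13: x=[2.0721] v=[-2.4896]
Step 14: x=[1.7037] v=[-2.4558]
Step 15: x=[1.3461] v=[-2.3840]
Step 16: x=[1.0048] v=[-2.2753]
Step 17: x=[0.6851] v=[-2.1314]
Step 18: x=[0.3919] v=[-1.9546]
Step 19: x=[0.1298] v=[-1.7475]
Step 20: x=[-0.0972] v=[-1.5134]
Step 21: x=[-0.2856] v=[-1.2559]
Step 22: x=[-0.4324] v=[-0.9789]
Step 23: x=[-0.5354] v=[-0.6868]
Step 24: x=[-0.5930] v=[-0.3841]
Step 25: x=[-0.6043] v=[-0.0754]
Step 26: x=[-0.5691] v=[0.2344]
First v>=0 after going negative at step 26, time=3.9000

Answer: 3.9000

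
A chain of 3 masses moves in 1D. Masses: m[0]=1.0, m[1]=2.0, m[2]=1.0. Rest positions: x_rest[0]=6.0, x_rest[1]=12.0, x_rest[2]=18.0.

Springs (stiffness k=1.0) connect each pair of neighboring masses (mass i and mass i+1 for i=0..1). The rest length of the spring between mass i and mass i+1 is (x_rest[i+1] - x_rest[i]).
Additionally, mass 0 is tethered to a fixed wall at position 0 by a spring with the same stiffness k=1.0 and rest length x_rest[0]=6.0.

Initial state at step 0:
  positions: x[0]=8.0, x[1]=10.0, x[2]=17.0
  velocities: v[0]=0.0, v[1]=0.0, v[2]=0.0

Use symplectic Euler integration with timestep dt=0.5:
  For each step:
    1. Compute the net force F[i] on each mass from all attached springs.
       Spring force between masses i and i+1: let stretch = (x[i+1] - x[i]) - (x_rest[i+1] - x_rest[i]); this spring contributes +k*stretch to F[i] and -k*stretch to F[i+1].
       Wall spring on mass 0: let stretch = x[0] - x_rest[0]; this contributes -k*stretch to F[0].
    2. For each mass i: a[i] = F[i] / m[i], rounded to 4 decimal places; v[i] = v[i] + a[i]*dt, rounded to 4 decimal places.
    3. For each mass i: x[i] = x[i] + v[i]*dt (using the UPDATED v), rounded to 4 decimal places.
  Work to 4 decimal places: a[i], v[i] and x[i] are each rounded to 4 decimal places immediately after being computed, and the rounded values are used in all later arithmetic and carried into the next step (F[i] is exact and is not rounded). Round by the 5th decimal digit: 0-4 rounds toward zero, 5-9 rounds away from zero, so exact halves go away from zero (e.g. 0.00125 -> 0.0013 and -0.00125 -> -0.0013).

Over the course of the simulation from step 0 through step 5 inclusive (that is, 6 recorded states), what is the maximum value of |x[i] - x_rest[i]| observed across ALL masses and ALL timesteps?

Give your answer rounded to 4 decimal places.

Answer: 3.0156

Derivation:
Step 0: x=[8.0000 10.0000 17.0000] v=[0.0000 0.0000 0.0000]
Step 1: x=[6.5000 10.6250 16.7500] v=[-3.0000 1.2500 -0.5000]
Step 2: x=[4.4063 11.5000 16.4688] v=[-4.1875 1.7500 -0.5625]
Step 3: x=[2.9844 12.1094 16.4454] v=[-2.8438 1.2188 -0.0469]
Step 4: x=[3.0977 12.1202 16.8380] v=[0.2265 0.0216 0.7851]
Step 5: x=[4.6922 11.5929 17.5511] v=[3.1889 -1.0546 1.4262]
Max displacement = 3.0156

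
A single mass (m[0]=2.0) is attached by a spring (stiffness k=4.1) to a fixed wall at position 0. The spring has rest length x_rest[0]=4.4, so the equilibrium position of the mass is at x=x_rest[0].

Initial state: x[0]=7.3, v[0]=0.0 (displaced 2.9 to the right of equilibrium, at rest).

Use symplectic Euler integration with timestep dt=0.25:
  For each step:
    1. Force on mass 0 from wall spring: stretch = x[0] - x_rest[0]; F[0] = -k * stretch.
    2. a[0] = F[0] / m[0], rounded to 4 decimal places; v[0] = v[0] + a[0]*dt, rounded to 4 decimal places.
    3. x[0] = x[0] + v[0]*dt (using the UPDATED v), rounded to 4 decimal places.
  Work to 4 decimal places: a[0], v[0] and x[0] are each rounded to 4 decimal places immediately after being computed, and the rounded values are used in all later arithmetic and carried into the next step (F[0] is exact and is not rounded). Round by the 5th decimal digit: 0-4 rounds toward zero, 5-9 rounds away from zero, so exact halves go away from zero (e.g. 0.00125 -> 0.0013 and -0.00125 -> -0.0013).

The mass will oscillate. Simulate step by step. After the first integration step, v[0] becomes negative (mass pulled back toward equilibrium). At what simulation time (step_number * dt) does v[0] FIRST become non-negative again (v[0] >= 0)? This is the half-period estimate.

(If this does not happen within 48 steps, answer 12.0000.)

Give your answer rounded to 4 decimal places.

Step 0: x=[7.3000] v=[0.0000]
Step 1: x=[6.9284] v=[-1.4863]
Step 2: x=[6.2329] v=[-2.7821]
Step 3: x=[5.3025] v=[-3.7215]
Step 4: x=[4.2565] v=[-4.1840]
Step 5: x=[3.2289] v=[-4.1105]
Step 6: x=[2.3513] v=[-3.5103]
Step 7: x=[1.7362] v=[-2.4604]
Step 8: x=[1.4624] v=[-1.0952]
Step 9: x=[1.5650] v=[0.4103]
First v>=0 after going negative at step 9, time=2.2500

Answer: 2.2500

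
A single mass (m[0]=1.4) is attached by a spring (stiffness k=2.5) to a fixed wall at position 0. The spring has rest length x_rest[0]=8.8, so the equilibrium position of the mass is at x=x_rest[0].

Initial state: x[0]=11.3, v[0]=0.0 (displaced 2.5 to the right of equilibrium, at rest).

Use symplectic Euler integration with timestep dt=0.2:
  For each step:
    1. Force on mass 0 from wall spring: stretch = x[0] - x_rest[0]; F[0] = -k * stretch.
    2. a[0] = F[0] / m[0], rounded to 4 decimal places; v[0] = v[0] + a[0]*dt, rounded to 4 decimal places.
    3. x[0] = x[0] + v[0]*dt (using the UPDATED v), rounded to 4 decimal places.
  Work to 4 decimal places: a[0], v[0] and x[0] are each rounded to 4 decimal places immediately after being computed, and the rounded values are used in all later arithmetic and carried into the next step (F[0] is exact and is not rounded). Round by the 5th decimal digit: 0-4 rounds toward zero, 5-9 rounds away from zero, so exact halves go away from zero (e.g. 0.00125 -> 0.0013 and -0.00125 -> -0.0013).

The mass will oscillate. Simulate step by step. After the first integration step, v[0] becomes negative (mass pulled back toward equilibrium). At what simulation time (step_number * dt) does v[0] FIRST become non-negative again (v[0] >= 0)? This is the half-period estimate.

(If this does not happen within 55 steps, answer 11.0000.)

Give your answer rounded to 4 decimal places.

Step 0: x=[11.3000] v=[0.0000]
Step 1: x=[11.1214] v=[-0.8929]
Step 2: x=[10.7770] v=[-1.7220]
Step 3: x=[10.2914] v=[-2.4281]
Step 4: x=[9.6993] v=[-2.9607]
Step 5: x=[9.0429] v=[-3.2819]
Step 6: x=[8.3692] v=[-3.3687]
Step 7: x=[7.7262] v=[-3.2148]
Step 8: x=[7.1599] v=[-2.8313]
Step 9: x=[6.7108] v=[-2.2455]
Step 10: x=[6.4109] v=[-1.4994]
Step 11: x=[6.2817] v=[-0.6461]
Step 12: x=[6.3324] v=[0.2533]
First v>=0 after going negative at step 12, time=2.4000

Answer: 2.4000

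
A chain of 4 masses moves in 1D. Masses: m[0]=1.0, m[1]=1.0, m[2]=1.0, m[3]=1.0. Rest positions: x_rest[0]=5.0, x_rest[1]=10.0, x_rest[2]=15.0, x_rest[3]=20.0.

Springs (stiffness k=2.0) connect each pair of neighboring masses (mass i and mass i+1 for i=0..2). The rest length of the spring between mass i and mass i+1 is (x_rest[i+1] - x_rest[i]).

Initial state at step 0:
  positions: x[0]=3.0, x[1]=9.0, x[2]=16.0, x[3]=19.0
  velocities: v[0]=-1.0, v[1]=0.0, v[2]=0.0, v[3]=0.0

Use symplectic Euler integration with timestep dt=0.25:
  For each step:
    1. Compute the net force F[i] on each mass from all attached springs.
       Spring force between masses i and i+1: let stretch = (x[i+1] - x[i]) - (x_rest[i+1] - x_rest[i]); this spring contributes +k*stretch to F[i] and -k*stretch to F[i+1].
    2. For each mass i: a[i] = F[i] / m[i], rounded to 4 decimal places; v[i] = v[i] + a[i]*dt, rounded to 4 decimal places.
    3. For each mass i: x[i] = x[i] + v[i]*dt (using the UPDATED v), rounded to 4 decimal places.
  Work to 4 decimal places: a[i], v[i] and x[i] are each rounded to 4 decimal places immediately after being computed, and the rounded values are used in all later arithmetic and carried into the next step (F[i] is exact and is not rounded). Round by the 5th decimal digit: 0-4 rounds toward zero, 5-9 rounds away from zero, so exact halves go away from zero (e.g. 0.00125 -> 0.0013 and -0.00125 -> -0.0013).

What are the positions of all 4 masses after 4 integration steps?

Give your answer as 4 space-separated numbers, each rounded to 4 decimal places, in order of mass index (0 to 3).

Step 0: x=[3.0000 9.0000 16.0000 19.0000] v=[-1.0000 0.0000 0.0000 0.0000]
Step 1: x=[2.8750 9.1250 15.5000 19.2500] v=[-0.5000 0.5000 -2.0000 1.0000]
Step 2: x=[2.9063 9.2656 14.6719 19.6563] v=[0.1250 0.5625 -3.3125 1.6250]
Step 3: x=[3.1075 9.2871 13.7910 20.0645] v=[0.8047 0.0860 -3.5235 1.6328]
Step 4: x=[3.4561 9.0991 13.1313 20.3135] v=[1.3945 -0.7519 -2.6387 0.9961]

Answer: 3.4561 9.0991 13.1313 20.3135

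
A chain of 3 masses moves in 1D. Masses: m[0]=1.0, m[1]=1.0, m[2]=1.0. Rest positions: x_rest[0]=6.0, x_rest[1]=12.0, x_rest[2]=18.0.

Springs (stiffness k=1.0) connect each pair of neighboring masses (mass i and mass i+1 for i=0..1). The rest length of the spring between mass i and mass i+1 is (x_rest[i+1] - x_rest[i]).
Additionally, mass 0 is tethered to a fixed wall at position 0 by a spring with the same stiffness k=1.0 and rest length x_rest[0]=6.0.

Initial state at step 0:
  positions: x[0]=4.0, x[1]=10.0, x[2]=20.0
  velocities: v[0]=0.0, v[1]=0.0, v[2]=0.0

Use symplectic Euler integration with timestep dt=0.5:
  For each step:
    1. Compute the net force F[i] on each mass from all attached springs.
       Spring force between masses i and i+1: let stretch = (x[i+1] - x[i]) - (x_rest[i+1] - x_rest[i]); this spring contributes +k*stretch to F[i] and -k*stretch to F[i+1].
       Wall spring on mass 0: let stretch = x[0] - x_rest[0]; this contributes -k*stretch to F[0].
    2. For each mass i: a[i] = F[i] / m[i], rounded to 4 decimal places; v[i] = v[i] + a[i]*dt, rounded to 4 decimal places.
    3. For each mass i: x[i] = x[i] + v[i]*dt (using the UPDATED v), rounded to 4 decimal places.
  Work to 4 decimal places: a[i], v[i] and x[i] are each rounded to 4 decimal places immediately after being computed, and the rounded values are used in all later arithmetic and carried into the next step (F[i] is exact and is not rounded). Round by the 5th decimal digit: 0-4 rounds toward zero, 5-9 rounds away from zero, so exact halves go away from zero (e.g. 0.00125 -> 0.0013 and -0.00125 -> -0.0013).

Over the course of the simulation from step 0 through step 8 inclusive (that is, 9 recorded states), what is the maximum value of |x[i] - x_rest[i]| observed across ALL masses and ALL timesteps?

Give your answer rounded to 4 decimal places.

Step 0: x=[4.0000 10.0000 20.0000] v=[0.0000 0.0000 0.0000]
Step 1: x=[4.5000 11.0000 19.0000] v=[1.0000 2.0000 -2.0000]
Step 2: x=[5.5000 12.3750 17.5000] v=[2.0000 2.7500 -3.0000]
Step 3: x=[6.8438 13.3125 16.2188] v=[2.6875 1.8750 -2.5625]
Step 4: x=[8.0938 13.3594 15.7110] v=[2.5000 0.0938 -1.0157]
Step 5: x=[8.6368 12.6778 16.1153] v=[1.0859 -1.3632 0.8085]
Step 6: x=[8.0308 11.8453 17.1602] v=[-1.2120 -1.6650 2.0898]
Step 7: x=[6.3707 11.3879 18.3764] v=[-3.3202 -0.9148 2.4324]
Step 8: x=[4.3722 11.4234 19.3455] v=[-3.9970 0.0709 1.9382]
Max displacement = 2.6368

Answer: 2.6368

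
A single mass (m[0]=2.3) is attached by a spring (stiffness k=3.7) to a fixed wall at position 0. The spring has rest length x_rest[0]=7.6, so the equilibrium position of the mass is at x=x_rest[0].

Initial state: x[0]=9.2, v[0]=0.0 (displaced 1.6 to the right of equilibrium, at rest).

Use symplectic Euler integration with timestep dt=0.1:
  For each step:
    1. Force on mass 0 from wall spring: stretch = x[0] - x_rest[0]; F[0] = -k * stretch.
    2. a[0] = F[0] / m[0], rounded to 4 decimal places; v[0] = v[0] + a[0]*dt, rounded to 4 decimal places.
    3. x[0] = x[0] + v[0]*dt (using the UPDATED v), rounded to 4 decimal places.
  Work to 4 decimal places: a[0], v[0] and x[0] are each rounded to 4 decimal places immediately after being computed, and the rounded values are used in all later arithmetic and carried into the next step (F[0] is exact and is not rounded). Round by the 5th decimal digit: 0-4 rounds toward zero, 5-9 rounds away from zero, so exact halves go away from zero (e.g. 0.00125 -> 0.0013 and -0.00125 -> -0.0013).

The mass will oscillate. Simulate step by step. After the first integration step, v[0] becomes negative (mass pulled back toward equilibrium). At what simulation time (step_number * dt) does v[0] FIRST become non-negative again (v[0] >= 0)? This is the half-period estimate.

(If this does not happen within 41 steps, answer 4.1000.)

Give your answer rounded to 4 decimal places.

Step 0: x=[9.2000] v=[0.0000]
Step 1: x=[9.1743] v=[-0.2574]
Step 2: x=[9.1232] v=[-0.5107]
Step 3: x=[9.0476] v=[-0.7557]
Step 4: x=[8.9487] v=[-0.9886]
Step 5: x=[8.8281] v=[-1.2056]
Step 6: x=[8.6878] v=[-1.4032]
Step 7: x=[8.5300] v=[-1.5782]
Step 8: x=[8.3572] v=[-1.7278]
Step 9: x=[8.1722] v=[-1.8496]
Step 10: x=[7.9780] v=[-1.9417]
Step 11: x=[7.7778] v=[-2.0025]
Step 12: x=[7.5747] v=[-2.0311]
Step 13: x=[7.3720] v=[-2.0270]
Step 14: x=[7.1730] v=[-1.9903]
Step 15: x=[6.9808] v=[-1.9216]
Step 16: x=[6.7986] v=[-1.8220]
Step 17: x=[6.6293] v=[-1.6931]
Step 18: x=[6.4756] v=[-1.5369]
Step 19: x=[6.3400] v=[-1.3560]
Step 20: x=[6.2247] v=[-1.1533]
Step 21: x=[6.1315] v=[-0.9321]
Step 22: x=[6.0619] v=[-0.6959]
Step 23: x=[6.0171] v=[-0.4485]
Step 24: x=[5.9977] v=[-0.1939]
Step 25: x=[6.0041] v=[0.0639]
First v>=0 after going negative at step 25, time=2.5000

Answer: 2.5000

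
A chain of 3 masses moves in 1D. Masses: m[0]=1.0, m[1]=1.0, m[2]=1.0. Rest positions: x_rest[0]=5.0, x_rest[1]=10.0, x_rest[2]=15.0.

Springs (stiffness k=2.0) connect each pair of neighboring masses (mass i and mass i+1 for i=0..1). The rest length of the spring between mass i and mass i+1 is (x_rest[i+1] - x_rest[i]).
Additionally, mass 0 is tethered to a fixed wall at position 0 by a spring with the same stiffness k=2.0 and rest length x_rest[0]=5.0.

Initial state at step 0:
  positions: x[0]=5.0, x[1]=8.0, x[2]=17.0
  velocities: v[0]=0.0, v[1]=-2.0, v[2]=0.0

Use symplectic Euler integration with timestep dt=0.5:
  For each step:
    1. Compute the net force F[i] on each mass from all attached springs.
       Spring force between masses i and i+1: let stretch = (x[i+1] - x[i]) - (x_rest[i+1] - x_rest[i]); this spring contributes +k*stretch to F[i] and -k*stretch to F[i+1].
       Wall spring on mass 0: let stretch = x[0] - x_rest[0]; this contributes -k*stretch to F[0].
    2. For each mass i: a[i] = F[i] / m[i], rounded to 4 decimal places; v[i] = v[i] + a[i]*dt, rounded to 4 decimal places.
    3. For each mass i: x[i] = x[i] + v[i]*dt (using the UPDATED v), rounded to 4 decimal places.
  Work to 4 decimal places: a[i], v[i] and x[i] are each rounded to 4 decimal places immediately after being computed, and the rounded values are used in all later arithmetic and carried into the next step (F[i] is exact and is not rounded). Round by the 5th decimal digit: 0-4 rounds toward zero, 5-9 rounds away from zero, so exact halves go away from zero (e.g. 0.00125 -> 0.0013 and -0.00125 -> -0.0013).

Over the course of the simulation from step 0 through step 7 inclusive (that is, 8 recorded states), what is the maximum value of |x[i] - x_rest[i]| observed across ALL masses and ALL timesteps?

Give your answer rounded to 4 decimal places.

Step 0: x=[5.0000 8.0000 17.0000] v=[0.0000 -2.0000 0.0000]
Step 1: x=[4.0000 10.0000 15.0000] v=[-2.0000 4.0000 -4.0000]
Step 2: x=[4.0000 11.5000 13.0000] v=[0.0000 3.0000 -4.0000]
Step 3: x=[5.7500 10.0000 12.7500] v=[3.5000 -3.0000 -0.5000]
Step 4: x=[6.7500 7.7500 13.6250] v=[2.0000 -4.5000 1.7500]
Step 5: x=[4.8750 7.9375 14.0625] v=[-3.7500 0.3750 0.8750]
Step 6: x=[2.0938 9.6563 13.9375] v=[-5.5625 3.4375 -0.2500]
Step 7: x=[2.0469 9.7344 14.1719] v=[-0.0938 0.1562 0.4688]
Max displacement = 2.9531

Answer: 2.9531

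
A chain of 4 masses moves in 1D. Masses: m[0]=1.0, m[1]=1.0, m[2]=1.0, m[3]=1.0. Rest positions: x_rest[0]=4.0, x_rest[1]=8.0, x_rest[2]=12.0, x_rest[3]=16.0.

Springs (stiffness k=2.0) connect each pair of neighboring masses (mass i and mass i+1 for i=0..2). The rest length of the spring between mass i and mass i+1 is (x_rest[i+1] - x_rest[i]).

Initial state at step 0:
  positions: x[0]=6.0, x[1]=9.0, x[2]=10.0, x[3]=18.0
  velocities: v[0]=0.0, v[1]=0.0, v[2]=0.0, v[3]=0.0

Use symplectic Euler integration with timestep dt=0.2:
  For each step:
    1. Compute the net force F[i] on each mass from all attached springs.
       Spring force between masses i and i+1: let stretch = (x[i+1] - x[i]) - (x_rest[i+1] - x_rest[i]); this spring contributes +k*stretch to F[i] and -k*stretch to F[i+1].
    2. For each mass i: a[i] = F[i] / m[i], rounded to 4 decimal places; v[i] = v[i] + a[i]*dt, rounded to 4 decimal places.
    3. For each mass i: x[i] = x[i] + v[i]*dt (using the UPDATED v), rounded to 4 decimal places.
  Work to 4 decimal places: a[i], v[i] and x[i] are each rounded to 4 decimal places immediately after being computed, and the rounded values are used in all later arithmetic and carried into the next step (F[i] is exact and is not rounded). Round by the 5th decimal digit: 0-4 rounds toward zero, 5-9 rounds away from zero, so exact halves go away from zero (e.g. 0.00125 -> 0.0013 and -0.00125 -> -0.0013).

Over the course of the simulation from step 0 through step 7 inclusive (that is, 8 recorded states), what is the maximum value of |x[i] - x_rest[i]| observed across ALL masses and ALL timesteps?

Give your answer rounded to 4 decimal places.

Step 0: x=[6.0000 9.0000 10.0000 18.0000] v=[0.0000 0.0000 0.0000 0.0000]
Step 1: x=[5.9200 8.8400 10.5600 17.6800] v=[-0.4000 -0.8000 2.8000 -1.6000]
Step 2: x=[5.7536 8.5840 11.5520 17.1104] v=[-0.8320 -1.2800 4.9600 -2.8480]
Step 3: x=[5.4936 8.3390 12.7512 16.4161] v=[-1.2998 -1.2250 5.9962 -3.4714]
Step 4: x=[5.1413 8.2193 13.8907 15.7486] v=[-1.7616 -0.5983 5.6973 -3.3374]
Step 5: x=[4.7152 8.3071 14.7251 15.2525] v=[-2.1304 0.4391 4.1719 -2.4806]
Step 6: x=[4.2565 8.6210 15.0882 15.0342] v=[-2.2936 1.5695 1.8157 -1.0916]
Step 7: x=[3.8269 9.1031 14.9296 15.1402] v=[-2.1478 2.4106 -0.7928 0.5300]
Max displacement = 3.0882

Answer: 3.0882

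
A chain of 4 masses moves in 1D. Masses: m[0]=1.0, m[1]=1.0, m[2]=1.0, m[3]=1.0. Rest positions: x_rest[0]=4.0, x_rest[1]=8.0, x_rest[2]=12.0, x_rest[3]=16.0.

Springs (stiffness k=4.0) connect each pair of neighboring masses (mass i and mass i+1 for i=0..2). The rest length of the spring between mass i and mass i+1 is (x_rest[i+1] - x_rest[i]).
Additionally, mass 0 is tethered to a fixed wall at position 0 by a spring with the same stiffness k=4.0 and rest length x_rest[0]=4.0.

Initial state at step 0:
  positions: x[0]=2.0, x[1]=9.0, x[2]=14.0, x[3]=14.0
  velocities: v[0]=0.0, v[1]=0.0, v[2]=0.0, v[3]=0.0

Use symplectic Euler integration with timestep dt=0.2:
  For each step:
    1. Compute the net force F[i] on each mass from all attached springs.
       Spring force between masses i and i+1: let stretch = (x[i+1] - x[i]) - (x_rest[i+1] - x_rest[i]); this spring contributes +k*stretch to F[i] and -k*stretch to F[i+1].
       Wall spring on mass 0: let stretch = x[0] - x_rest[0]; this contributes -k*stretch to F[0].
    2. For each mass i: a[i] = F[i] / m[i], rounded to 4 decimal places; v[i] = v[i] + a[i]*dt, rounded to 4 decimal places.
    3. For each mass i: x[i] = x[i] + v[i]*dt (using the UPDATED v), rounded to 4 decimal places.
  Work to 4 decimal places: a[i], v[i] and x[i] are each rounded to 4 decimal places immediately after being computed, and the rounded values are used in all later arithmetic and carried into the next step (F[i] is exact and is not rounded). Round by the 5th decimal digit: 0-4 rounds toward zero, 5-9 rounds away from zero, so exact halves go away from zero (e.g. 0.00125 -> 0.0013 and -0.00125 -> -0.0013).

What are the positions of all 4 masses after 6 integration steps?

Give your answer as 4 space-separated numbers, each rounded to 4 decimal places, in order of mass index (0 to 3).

Step 0: x=[2.0000 9.0000 14.0000 14.0000] v=[0.0000 0.0000 0.0000 0.0000]
Step 1: x=[2.8000 8.6800 13.2000 14.6400] v=[4.0000 -1.6000 -4.0000 3.2000]
Step 2: x=[4.0928 8.1424 11.9072 15.6896] v=[6.4640 -2.6880 -6.4640 5.2480]
Step 3: x=[5.3787 7.5592 10.6172 16.7740] v=[6.4294 -2.9158 -6.4499 5.4221]
Step 4: x=[6.1529 7.1164 9.8230 17.5133] v=[3.8708 -2.2138 -3.9709 3.6967]
Step 5: x=[6.0968 6.9525 9.8262 17.6622] v=[-0.2807 -0.8193 0.0161 0.7445]
Step 6: x=[5.2021 7.1115 10.6234 17.1973] v=[-4.4736 0.7951 3.9859 -2.3243]

Answer: 5.2021 7.1115 10.6234 17.1973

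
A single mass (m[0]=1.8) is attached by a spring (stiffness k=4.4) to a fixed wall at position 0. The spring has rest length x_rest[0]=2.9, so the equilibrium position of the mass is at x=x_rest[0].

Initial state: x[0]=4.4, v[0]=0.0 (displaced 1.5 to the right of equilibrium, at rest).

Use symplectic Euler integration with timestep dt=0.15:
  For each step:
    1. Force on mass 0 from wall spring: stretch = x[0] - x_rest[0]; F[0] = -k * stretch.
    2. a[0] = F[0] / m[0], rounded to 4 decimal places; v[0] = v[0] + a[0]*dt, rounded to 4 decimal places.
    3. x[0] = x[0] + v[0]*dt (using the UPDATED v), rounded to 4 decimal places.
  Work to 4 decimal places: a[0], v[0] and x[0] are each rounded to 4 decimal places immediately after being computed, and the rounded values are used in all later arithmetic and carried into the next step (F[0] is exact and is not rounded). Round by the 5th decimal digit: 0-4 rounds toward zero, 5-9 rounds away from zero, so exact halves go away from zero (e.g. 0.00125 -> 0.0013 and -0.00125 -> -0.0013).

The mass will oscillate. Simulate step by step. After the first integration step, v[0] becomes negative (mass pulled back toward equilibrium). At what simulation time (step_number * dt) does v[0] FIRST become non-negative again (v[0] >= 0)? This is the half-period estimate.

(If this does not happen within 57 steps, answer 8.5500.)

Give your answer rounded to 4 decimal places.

Step 0: x=[4.4000] v=[0.0000]
Step 1: x=[4.3175] v=[-0.5500]
Step 2: x=[4.1570] v=[-1.0698]
Step 3: x=[3.9274] v=[-1.5307]
Step 4: x=[3.6413] v=[-1.9074]
Step 5: x=[3.3144] v=[-2.1792]
Step 6: x=[2.9647] v=[-2.3312]
Step 7: x=[2.6115] v=[-2.3549]
Step 8: x=[2.2741] v=[-2.2491]
Step 9: x=[1.9712] v=[-2.0196]
Step 10: x=[1.7194] v=[-1.6790]
Step 11: x=[1.5325] v=[-1.2461]
Step 12: x=[1.4208] v=[-0.7447]
Step 13: x=[1.3905] v=[-0.2023]
Step 14: x=[1.4432] v=[0.3512]
First v>=0 after going negative at step 14, time=2.1000

Answer: 2.1000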